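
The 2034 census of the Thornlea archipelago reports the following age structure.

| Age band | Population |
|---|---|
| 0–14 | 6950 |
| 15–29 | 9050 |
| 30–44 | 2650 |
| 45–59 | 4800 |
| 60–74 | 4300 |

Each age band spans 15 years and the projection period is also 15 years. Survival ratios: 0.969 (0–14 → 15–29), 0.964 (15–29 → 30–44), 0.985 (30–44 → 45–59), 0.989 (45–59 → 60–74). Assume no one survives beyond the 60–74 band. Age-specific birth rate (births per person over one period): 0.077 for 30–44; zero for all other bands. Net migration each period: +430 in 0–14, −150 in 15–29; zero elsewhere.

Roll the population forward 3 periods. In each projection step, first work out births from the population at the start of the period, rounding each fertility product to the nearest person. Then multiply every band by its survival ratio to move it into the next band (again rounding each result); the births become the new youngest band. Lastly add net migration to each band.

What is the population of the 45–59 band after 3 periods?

Call the bands 1 to 5, youngest first.
— Period 1 —
Births: 2650 × 0.077 = 204
Band 2: 6950 × 0.969 = 6735
Band 3: 9050 × 0.964 = 8724
Band 4: 2650 × 0.985 = 2610
Band 5: 4800 × 0.989 = 4747
Net migration: Band 1 + 430 → 634; Band 2 − 150 → 6585
→ [634, 6585, 8724, 2610, 4747]
— Period 2 —
Births: 8724 × 0.077 = 672
Band 2: 634 × 0.969 = 614
Band 3: 6585 × 0.964 = 6348
Band 4: 8724 × 0.985 = 8593
Band 5: 2610 × 0.989 = 2581
Net migration: Band 1 + 430 → 1102; Band 2 − 150 → 464
→ [1102, 464, 6348, 8593, 2581]
— Period 3 —
Births: 6348 × 0.077 = 489
Band 2: 1102 × 0.969 = 1068
Band 3: 464 × 0.964 = 447
Band 4: 6348 × 0.985 = 6253
Band 5: 8593 × 0.989 = 8498
Net migration: Band 1 + 430 → 919; Band 2 − 150 → 918
→ [919, 918, 447, 6253, 8498]

6253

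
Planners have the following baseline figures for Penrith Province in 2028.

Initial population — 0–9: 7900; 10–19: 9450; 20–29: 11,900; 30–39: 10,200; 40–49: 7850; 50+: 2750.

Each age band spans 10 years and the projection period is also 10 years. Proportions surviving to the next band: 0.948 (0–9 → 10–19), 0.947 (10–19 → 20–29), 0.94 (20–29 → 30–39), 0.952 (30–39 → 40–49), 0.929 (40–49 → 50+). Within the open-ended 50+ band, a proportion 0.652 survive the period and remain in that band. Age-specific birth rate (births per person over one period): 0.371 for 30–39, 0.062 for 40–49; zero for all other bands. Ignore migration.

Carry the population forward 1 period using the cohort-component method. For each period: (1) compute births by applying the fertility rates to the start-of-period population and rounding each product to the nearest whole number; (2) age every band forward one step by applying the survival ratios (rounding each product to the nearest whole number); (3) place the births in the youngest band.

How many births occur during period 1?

4271

After projecting period 1:
Births: 10200 * 0.371 = 3784, 7850 * 0.062 = 487 — total 4271
10–19: 7900 * 0.948 = 7489
20–29: 9450 * 0.947 = 8949
30–39: 11900 * 0.94 = 11186
40–49: 10200 * 0.952 = 9710
50+: 7850 * 0.929 + 2750 * 0.652 = 7293 + 1793 = 9086
Giving 4271 / 7489 / 8949 / 11186 / 9710 / 9086.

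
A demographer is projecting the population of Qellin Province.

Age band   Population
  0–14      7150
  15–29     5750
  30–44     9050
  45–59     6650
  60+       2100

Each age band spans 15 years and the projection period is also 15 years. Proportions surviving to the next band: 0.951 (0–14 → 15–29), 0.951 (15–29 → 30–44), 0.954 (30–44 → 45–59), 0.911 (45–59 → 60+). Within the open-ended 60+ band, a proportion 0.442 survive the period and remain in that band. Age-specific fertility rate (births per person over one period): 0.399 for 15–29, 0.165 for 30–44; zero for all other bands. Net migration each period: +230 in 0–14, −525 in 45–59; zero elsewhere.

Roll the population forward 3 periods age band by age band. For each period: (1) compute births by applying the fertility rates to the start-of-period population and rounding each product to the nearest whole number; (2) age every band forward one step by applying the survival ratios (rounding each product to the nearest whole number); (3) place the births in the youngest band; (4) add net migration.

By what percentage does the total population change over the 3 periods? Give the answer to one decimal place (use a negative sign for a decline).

Period 1.
Births: 5750 × 0.399 = 2294, 9050 × 0.165 = 1493 → total 3787
15–29: 7150 × 0.951 = 6800
30–44: 5750 × 0.951 = 5468
45–59: 9050 × 0.954 = 8634
60+: 6650 × 0.911 + 2100 × 0.442 = 6058 + 928 = 6986
Net migration: 0–14 + 230 → 4017; 45–59 − 525 → 8109
End of period: [4017, 6800, 5468, 8109, 6986]
Period 2.
Births: 6800 × 0.399 = 2713, 5468 × 0.165 = 902 → total 3615
15–29: 4017 × 0.951 = 3820
30–44: 6800 × 0.951 = 6467
45–59: 5468 × 0.954 = 5216
60+: 8109 × 0.911 + 6986 × 0.442 = 7387 + 3088 = 10475
Net migration: 0–14 + 230 → 3845; 45–59 − 525 → 4691
End of period: [3845, 3820, 6467, 4691, 10475]
Period 3.
Births: 3820 × 0.399 = 1524, 6467 × 0.165 = 1067 → total 2591
15–29: 3845 × 0.951 = 3657
30–44: 3820 × 0.951 = 3633
45–59: 6467 × 0.954 = 6170
60+: 4691 × 0.911 + 10475 × 0.442 = 4274 + 4630 = 8904
Net migration: 0–14 + 230 → 2821; 45–59 − 525 → 5645
End of period: [2821, 3657, 3633, 5645, 8904]
Total: 30700 → 24660; change = -6040; percentage change = -19.7%

-19.7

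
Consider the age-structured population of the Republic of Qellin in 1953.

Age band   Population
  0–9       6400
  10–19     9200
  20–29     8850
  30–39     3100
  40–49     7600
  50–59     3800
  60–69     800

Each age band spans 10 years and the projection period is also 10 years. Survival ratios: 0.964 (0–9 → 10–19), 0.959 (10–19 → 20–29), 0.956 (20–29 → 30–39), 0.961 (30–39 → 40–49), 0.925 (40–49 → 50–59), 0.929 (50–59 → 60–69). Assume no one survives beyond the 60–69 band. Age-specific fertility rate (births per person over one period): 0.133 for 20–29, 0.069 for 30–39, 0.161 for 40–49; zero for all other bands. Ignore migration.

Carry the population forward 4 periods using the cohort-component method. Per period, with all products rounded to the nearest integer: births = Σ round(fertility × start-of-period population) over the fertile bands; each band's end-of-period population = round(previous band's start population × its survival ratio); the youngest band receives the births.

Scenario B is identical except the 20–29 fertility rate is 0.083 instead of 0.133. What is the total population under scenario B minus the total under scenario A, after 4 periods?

[period 1]
Births: 8850 * 0.133 = 1177 ; 3100 * 0.069 = 214 ; 7600 * 0.161 = 1224 — total 2615
10–19: 6400 * 0.964 = 6170
20–29: 9200 * 0.959 = 8823
30–39: 8850 * 0.956 = 8461
40–49: 3100 * 0.961 = 2979
50–59: 7600 * 0.925 = 7030
60–69: 3800 * 0.929 = 3530
End of period: [2615, 6170, 8823, 8461, 2979, 7030, 3530]
[period 2]
Births: 8823 * 0.133 = 1173 ; 8461 * 0.069 = 584 ; 2979 * 0.161 = 480 — total 2237
10–19: 2615 * 0.964 = 2521
20–29: 6170 * 0.959 = 5917
30–39: 8823 * 0.956 = 8435
40–49: 8461 * 0.961 = 8131
50–59: 2979 * 0.925 = 2756
60–69: 7030 * 0.929 = 6531
End of period: [2237, 2521, 5917, 8435, 8131, 2756, 6531]
[period 3]
Births: 5917 * 0.133 = 787 ; 8435 * 0.069 = 582 ; 8131 * 0.161 = 1309 — total 2678
10–19: 2237 * 0.964 = 2156
20–29: 2521 * 0.959 = 2418
30–39: 5917 * 0.956 = 5657
40–49: 8435 * 0.961 = 8106
50–59: 8131 * 0.925 = 7521
60–69: 2756 * 0.929 = 2560
End of period: [2678, 2156, 2418, 5657, 8106, 7521, 2560]
[period 4]
Births: 2418 * 0.133 = 322 ; 5657 * 0.069 = 390 ; 8106 * 0.161 = 1305 — total 2017
10–19: 2678 * 0.964 = 2582
20–29: 2156 * 0.959 = 2068
30–39: 2418 * 0.956 = 2312
40–49: 5657 * 0.961 = 5436
50–59: 8106 * 0.925 = 7498
60–69: 7521 * 0.929 = 6987
End of period: [2017, 2582, 2068, 2312, 5436, 7498, 6987]
Scenario A total after 4 periods: 28900
Scenario B projection —
[period 1]
Births: 8850 * 0.083 = 735 ; 3100 * 0.069 = 214 ; 7600 * 0.161 = 1224 — total 2173
10–19: 6400 * 0.964 = 6170
20–29: 9200 * 0.959 = 8823
30–39: 8850 * 0.956 = 8461
40–49: 3100 * 0.961 = 2979
50–59: 7600 * 0.925 = 7030
60–69: 3800 * 0.929 = 3530
End of period: [2173, 6170, 8823, 8461, 2979, 7030, 3530]
[period 2]
Births: 8823 * 0.083 = 732 ; 8461 * 0.069 = 584 ; 2979 * 0.161 = 480 — total 1796
10–19: 2173 * 0.964 = 2095
20–29: 6170 * 0.959 = 5917
30–39: 8823 * 0.956 = 8435
40–49: 8461 * 0.961 = 8131
50–59: 2979 * 0.925 = 2756
60–69: 7030 * 0.929 = 6531
End of period: [1796, 2095, 5917, 8435, 8131, 2756, 6531]
[period 3]
Births: 5917 * 0.083 = 491 ; 8435 * 0.069 = 582 ; 8131 * 0.161 = 1309 — total 2382
10–19: 1796 * 0.964 = 1731
20–29: 2095 * 0.959 = 2009
30–39: 5917 * 0.956 = 5657
40–49: 8435 * 0.961 = 8106
50–59: 8131 * 0.925 = 7521
60–69: 2756 * 0.929 = 2560
End of period: [2382, 1731, 2009, 5657, 8106, 7521, 2560]
[period 4]
Births: 2009 * 0.083 = 167 ; 5657 * 0.069 = 390 ; 8106 * 0.161 = 1305 — total 1862
10–19: 2382 * 0.964 = 2296
20–29: 1731 * 0.959 = 1660
30–39: 2009 * 0.956 = 1921
40–49: 5657 * 0.961 = 5436
50–59: 8106 * 0.925 = 7498
60–69: 7521 * 0.929 = 6987
End of period: [1862, 2296, 1660, 1921, 5436, 7498, 6987]
Scenario B total after 4 periods: 27660
Difference B − A = 27660 − 28900 = -1240

-1240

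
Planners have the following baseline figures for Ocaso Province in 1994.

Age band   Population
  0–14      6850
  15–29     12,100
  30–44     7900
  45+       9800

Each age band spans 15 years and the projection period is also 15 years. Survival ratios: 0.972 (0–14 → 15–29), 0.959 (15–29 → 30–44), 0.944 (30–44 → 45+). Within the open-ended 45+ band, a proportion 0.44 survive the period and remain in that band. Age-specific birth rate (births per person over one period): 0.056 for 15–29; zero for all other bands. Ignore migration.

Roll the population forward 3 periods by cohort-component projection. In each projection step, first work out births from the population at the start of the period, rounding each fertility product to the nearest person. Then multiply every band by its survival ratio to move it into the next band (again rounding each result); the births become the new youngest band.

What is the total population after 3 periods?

14158

(Bands numbered youngest = 1 to oldest = 4.)
After projecting period 1:
Births: 12100 × 0.056 = 678
Band 2: 6850 × 0.972 = 6658
Band 3: 12100 × 0.959 = 11604
Band 4: 7900 × 0.944 + 9800 × 0.44 = 7458 + 4312 = 11770
End of period: [678, 6658, 11604, 11770]
After projecting period 2:
Births: 6658 × 0.056 = 373
Band 2: 678 × 0.972 = 659
Band 3: 6658 × 0.959 = 6385
Band 4: 11604 × 0.944 + 11770 × 0.44 = 10954 + 5179 = 16133
End of period: [373, 659, 6385, 16133]
After projecting period 3:
Births: 659 × 0.056 = 37
Band 2: 373 × 0.972 = 363
Band 3: 659 × 0.959 = 632
Band 4: 6385 × 0.944 + 16133 × 0.44 = 6027 + 7099 = 13126
End of period: [37, 363, 632, 13126]
Total after period 3: 37 + 363 + 632 + 13126 = 14158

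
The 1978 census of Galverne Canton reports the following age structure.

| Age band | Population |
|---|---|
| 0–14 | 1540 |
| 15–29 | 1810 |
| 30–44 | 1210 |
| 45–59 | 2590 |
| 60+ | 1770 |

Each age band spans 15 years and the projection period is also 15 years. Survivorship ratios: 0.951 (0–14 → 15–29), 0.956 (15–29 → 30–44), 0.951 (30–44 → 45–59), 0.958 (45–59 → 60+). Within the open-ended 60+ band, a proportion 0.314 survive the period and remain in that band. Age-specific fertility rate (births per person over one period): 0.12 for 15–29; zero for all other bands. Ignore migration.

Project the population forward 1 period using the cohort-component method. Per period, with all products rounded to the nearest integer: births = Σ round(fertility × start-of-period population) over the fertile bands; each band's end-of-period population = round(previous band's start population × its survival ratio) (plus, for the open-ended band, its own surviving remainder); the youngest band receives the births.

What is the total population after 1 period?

7600

Period 1:
Births: 1810 * 0.12 = 217
15–29: 1540 * 0.951 = 1465
30–44: 1810 * 0.956 = 1730
45–59: 1210 * 0.951 = 1151
60+: 2590 * 0.958 + 1770 * 0.314 = 2481 + 556 = 3037
End of period: [217, 1465, 1730, 1151, 3037]
Total after period 1: 217 + 1465 + 1730 + 1151 + 3037 = 7600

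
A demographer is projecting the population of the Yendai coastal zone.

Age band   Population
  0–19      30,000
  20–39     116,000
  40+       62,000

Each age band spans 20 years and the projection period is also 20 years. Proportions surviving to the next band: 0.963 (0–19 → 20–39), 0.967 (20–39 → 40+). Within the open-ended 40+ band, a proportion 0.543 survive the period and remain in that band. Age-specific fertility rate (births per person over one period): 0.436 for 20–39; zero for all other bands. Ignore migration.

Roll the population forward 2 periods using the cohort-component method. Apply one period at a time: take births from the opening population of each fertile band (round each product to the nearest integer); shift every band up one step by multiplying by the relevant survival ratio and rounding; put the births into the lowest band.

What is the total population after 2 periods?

168428

Let band 1 be 0–19 through band 3 = 40+.
Period 1.
Births: 116000 × 0.436 = 50576
Band 2: 30000 × 0.963 = 28890
Band 3: 116000 × 0.967 + 62000 × 0.543 = 112172 + 33666 = 145838
Giving 50576 / 28890 / 145838.
Period 2.
Births: 28890 × 0.436 = 12596
Band 2: 50576 × 0.963 = 48705
Band 3: 28890 × 0.967 + 145838 × 0.543 = 27937 + 79190 = 107127
Giving 12596 / 48705 / 107127.
Total after period 2: 12596 + 48705 + 107127 = 168428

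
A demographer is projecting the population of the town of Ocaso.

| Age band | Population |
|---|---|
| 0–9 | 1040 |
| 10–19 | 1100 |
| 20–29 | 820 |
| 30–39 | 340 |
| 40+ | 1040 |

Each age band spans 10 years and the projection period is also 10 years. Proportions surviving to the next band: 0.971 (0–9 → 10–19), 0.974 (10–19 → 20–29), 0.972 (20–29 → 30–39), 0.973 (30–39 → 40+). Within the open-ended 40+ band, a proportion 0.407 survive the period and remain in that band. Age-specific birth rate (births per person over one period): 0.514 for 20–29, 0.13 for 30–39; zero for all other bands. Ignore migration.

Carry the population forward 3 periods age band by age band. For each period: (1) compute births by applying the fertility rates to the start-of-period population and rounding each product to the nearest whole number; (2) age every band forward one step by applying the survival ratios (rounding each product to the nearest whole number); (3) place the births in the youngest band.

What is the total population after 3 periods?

After projecting period 1:
Births: 820 × 0.514 = 421, 340 × 0.13 = 44 → 465
10–19: 1040 × 0.971 = 1010
20–29: 1100 × 0.974 = 1071
30–39: 820 × 0.972 = 797
40+: 340 × 0.973 + 1040 × 0.407 = 331 + 423 = 754
Giving 465 / 1010 / 1071 / 797 / 754.
After projecting period 2:
Births: 1071 × 0.514 = 550, 797 × 0.13 = 104 → 654
10–19: 465 × 0.971 = 452
20–29: 1010 × 0.974 = 984
30–39: 1071 × 0.972 = 1041
40+: 797 × 0.973 + 754 × 0.407 = 775 + 307 = 1082
Giving 654 / 452 / 984 / 1041 / 1082.
After projecting period 3:
Births: 984 × 0.514 = 506, 1041 × 0.13 = 135 → 641
10–19: 654 × 0.971 = 635
20–29: 452 × 0.974 = 440
30–39: 984 × 0.972 = 956
40+: 1041 × 0.973 + 1082 × 0.407 = 1013 + 440 = 1453
Giving 641 / 635 / 440 / 956 / 1453.
Total after period 3: 641 + 635 + 440 + 956 + 1453 = 4125

4125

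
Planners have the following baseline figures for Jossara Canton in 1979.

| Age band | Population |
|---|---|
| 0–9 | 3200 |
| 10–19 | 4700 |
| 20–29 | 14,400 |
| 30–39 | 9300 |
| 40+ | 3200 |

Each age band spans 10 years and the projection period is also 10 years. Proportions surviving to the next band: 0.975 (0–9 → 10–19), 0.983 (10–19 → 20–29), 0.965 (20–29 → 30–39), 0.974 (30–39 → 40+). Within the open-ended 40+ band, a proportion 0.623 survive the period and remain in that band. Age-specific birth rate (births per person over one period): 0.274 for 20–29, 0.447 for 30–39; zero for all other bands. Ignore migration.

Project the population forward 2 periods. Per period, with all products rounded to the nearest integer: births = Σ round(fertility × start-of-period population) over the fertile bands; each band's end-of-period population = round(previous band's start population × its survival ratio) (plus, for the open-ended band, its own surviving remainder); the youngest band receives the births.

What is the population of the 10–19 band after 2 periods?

7900

Call the groups 1 to 5, youngest first.
[period 1]
Births: 14400 × 0.274 = 3946 ; 9300 × 0.447 = 4157 ⇒ total 8103
Group 2: 3200 × 0.975 = 3120
Group 3: 4700 × 0.983 = 4620
Group 4: 14400 × 0.965 = 13896
Group 5: 9300 × 0.974 + 3200 × 0.623 = 9058 + 1994 = 11052
→ [8103, 3120, 4620, 13896, 11052]
[period 2]
Births: 4620 × 0.274 = 1266 ; 13896 × 0.447 = 6212 ⇒ total 7478
Group 2: 8103 × 0.975 = 7900
Group 3: 3120 × 0.983 = 3067
Group 4: 4620 × 0.965 = 4458
Group 5: 13896 × 0.974 + 11052 × 0.623 = 13535 + 6885 = 20420
→ [7478, 7900, 3067, 4458, 20420]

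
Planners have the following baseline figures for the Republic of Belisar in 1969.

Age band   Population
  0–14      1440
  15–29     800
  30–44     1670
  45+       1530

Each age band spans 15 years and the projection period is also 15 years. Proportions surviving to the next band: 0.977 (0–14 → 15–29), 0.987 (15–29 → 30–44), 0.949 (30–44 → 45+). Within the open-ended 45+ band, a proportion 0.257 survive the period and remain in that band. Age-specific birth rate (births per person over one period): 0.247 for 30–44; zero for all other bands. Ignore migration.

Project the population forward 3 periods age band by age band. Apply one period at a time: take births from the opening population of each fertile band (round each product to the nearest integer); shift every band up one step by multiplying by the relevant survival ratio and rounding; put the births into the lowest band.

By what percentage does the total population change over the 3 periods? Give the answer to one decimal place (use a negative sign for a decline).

-52.7

After projecting period 1:
Births: 1670 × 0.247 = 412
15–29: 1440 × 0.977 = 1407
30–44: 800 × 0.987 = 790
45+: 1670 × 0.949 + 1530 × 0.257 = 1585 + 393 = 1978
Population now: 0–14=412, 15–29=1407, 30–44=790, 45+=1978
After projecting period 2:
Births: 790 × 0.247 = 195
15–29: 412 × 0.977 = 403
30–44: 1407 × 0.987 = 1389
45+: 790 × 0.949 + 1978 × 0.257 = 750 + 508 = 1258
Population now: 0–14=195, 15–29=403, 30–44=1389, 45+=1258
After projecting period 3:
Births: 1389 × 0.247 = 343
15–29: 195 × 0.977 = 191
30–44: 403 × 0.987 = 398
45+: 1389 × 0.949 + 1258 × 0.257 = 1318 + 323 = 1641
Population now: 0–14=343, 15–29=191, 30–44=398, 45+=1641
Total: 5440 → 2573; change = -2867; percentage change = -52.7%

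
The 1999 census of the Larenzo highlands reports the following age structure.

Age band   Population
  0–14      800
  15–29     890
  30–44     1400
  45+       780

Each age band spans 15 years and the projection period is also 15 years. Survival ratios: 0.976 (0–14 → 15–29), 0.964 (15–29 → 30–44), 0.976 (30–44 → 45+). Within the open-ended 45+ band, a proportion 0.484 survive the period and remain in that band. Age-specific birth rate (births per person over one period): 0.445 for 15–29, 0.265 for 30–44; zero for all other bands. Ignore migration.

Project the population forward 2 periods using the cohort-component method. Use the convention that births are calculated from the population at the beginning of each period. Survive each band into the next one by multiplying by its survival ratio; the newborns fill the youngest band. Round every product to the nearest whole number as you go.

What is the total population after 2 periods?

3758

After projecting period 1:
Births: 890 × 0.445 = 396, 1400 × 0.265 = 371 → 767
15–29: 800 × 0.976 = 781
30–44: 890 × 0.964 = 858
45+: 1400 × 0.976 + 780 × 0.484 = 1366 + 378 = 1744
→ [767, 781, 858, 1744]
After projecting period 2:
Births: 781 × 0.445 = 348, 858 × 0.265 = 227 → 575
15–29: 767 × 0.976 = 749
30–44: 781 × 0.964 = 753
45+: 858 × 0.976 + 1744 × 0.484 = 837 + 844 = 1681
→ [575, 749, 753, 1681]
Total after period 2: 575 + 749 + 753 + 1681 = 3758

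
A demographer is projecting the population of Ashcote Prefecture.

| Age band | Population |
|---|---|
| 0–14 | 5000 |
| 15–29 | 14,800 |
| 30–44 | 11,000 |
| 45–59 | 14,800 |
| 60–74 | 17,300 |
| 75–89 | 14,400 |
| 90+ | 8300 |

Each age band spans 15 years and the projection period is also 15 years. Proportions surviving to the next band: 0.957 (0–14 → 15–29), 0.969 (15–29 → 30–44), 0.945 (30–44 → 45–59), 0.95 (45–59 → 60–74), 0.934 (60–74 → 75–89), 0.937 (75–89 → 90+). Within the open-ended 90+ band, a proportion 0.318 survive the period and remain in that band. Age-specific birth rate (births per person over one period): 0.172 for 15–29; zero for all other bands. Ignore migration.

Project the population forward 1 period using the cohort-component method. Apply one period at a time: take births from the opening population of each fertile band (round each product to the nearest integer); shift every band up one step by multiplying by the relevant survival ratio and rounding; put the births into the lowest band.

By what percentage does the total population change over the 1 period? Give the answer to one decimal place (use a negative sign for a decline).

-8.4

Period 1:
Births: 14800 * 0.172 = 2546
15–29: 5000 * 0.957 = 4785
30–44: 14800 * 0.969 = 14341
45–59: 11000 * 0.945 = 10395
60–74: 14800 * 0.95 = 14060
75–89: 17300 * 0.934 = 16158
90+: 14400 * 0.937 + 8300 * 0.318 = 13493 + 2639 = 16132
Giving 2546 / 4785 / 14341 / 10395 / 14060 / 16158 / 16132.
Total: 85600 → 78417; change = -7183; percentage change = -8.4%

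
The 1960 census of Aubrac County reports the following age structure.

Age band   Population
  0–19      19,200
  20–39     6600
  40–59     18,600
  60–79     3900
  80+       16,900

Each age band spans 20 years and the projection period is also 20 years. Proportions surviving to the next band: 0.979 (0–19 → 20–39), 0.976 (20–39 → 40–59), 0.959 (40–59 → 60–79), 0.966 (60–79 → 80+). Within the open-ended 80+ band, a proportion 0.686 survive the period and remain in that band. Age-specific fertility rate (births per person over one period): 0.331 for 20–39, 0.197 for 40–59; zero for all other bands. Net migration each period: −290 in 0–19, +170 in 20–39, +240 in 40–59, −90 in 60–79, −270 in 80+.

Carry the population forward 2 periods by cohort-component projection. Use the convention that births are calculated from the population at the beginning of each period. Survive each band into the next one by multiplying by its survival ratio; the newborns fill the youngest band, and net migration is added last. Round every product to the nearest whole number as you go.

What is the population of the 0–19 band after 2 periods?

7304

Call the bands 1 to 5, youngest first.
[period 1]
Births: 6600 × 0.331 = 2185, 18600 × 0.197 = 3664 → total 5849
Band 2: 19200 × 0.979 = 18797
Band 3: 6600 × 0.976 = 6442
Band 4: 18600 × 0.959 = 17837
Band 5: 3900 × 0.966 + 16900 × 0.686 = 3767 + 11593 = 15360
Net migration: Band 1 − 290 → 5559; Band 2 + 170 → 18967; Band 3 + 240 → 6682; Band 4 − 90 → 17747; Band 5 − 270 → 15090
End of period: [5559, 18967, 6682, 17747, 15090]
[period 2]
Births: 18967 × 0.331 = 6278, 6682 × 0.197 = 1316 → total 7594
Band 2: 5559 × 0.979 = 5442
Band 3: 18967 × 0.976 = 18512
Band 4: 6682 × 0.959 = 6408
Band 5: 17747 × 0.966 + 15090 × 0.686 = 17144 + 10352 = 27496
Net migration: Band 1 − 290 → 7304; Band 2 + 170 → 5612; Band 3 + 240 → 18752; Band 4 − 90 → 6318; Band 5 − 270 → 27226
End of period: [7304, 5612, 18752, 6318, 27226]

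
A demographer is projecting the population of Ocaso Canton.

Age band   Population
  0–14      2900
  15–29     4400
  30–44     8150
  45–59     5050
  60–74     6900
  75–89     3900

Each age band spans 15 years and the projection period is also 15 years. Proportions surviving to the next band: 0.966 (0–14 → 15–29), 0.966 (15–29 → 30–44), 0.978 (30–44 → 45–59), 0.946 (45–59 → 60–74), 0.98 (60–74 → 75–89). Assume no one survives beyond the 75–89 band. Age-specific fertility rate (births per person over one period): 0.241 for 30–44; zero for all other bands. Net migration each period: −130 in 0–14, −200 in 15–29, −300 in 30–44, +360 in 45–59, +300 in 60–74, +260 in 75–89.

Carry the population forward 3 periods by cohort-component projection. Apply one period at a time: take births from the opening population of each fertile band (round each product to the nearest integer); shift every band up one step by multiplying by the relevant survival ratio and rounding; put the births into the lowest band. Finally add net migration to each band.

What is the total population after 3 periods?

[period 1]
Births: 8150 × 0.241 = 1964
15–29: 2900 × 0.966 = 2801
30–44: 4400 × 0.966 = 4250
45–59: 8150 × 0.978 = 7971
60–74: 5050 × 0.946 = 4777
75–89: 6900 × 0.98 = 6762
Net migration: 0–14 − 130 → 1834; 15–29 − 200 → 2601; 30–44 − 300 → 3950; 45–59 + 360 → 8331; 60–74 + 300 → 5077; 75–89 + 260 → 7022
Population now: 0–14=1834, 15–29=2601, 30–44=3950, 45–59=8331, 60–74=5077, 75–89=7022
[period 2]
Births: 3950 × 0.241 = 952
15–29: 1834 × 0.966 = 1772
30–44: 2601 × 0.966 = 2513
45–59: 3950 × 0.978 = 3863
60–74: 8331 × 0.946 = 7881
75–89: 5077 × 0.98 = 4975
Net migration: 0–14 − 130 → 822; 15–29 − 200 → 1572; 30–44 − 300 → 2213; 45–59 + 360 → 4223; 60–74 + 300 → 8181; 75–89 + 260 → 5235
Population now: 0–14=822, 15–29=1572, 30–44=2213, 45–59=4223, 60–74=8181, 75–89=5235
[period 3]
Births: 2213 × 0.241 = 533
15–29: 822 × 0.966 = 794
30–44: 1572 × 0.966 = 1519
45–59: 2213 × 0.978 = 2164
60–74: 4223 × 0.946 = 3995
75–89: 8181 × 0.98 = 8017
Net migration: 0–14 − 130 → 403; 15–29 − 200 → 594; 30–44 − 300 → 1219; 45–59 + 360 → 2524; 60–74 + 300 → 4295; 75–89 + 260 → 8277
Population now: 0–14=403, 15–29=594, 30–44=1219, 45–59=2524, 60–74=4295, 75–89=8277
Total after period 3: 403 + 594 + 1219 + 2524 + 4295 + 8277 = 17312

17312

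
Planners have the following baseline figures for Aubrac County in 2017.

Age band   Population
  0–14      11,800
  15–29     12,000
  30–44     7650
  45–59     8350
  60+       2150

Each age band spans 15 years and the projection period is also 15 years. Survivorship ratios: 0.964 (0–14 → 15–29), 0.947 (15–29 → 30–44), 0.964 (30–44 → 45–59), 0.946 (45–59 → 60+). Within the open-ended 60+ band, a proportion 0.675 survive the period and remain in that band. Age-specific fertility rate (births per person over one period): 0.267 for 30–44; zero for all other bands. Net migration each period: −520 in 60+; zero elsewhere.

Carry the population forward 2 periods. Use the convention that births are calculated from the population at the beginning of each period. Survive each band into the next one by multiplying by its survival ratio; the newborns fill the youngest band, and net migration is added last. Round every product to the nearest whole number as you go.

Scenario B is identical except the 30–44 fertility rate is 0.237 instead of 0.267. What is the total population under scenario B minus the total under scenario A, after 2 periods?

Let group 1 be 0–14 through group 5 = 60+.
[period 1]
Births: 7650 * 0.267 = 2043
Group 2: 11800 * 0.964 = 11375
Group 3: 12000 * 0.947 = 11364
Group 4: 7650 * 0.964 = 7375
Group 5: 8350 * 0.946 + 2150 * 0.675 = 7899 + 1451 = 9350
Net migration: Group 5 − 520 → 8830
Giving 2043 / 11375 / 11364 / 7375 / 8830.
[period 2]
Births: 11364 * 0.267 = 3034
Group 2: 2043 * 0.964 = 1969
Group 3: 11375 * 0.947 = 10772
Group 4: 11364 * 0.964 = 10955
Group 5: 7375 * 0.946 + 8830 * 0.675 = 6977 + 5960 = 12937
Net migration: Group 5 − 520 → 12417
Giving 3034 / 1969 / 10772 / 10955 / 12417.
Scenario A total after 2 periods: 39147
Scenario B projection —
[period 1]
Births: 7650 * 0.237 = 1813
Group 2: 11800 * 0.964 = 11375
Group 3: 12000 * 0.947 = 11364
Group 4: 7650 * 0.964 = 7375
Group 5: 8350 * 0.946 + 2150 * 0.675 = 7899 + 1451 = 9350
Net migration: Group 5 − 520 → 8830
Giving 1813 / 11375 / 11364 / 7375 / 8830.
[period 2]
Births: 11364 * 0.237 = 2693
Group 2: 1813 * 0.964 = 1748
Group 3: 11375 * 0.947 = 10772
Group 4: 11364 * 0.964 = 10955
Group 5: 7375 * 0.946 + 8830 * 0.675 = 6977 + 5960 = 12937
Net migration: Group 5 − 520 → 12417
Giving 2693 / 1748 / 10772 / 10955 / 12417.
Scenario B total after 2 periods: 38585
Difference B − A = 38585 − 39147 = -562

-562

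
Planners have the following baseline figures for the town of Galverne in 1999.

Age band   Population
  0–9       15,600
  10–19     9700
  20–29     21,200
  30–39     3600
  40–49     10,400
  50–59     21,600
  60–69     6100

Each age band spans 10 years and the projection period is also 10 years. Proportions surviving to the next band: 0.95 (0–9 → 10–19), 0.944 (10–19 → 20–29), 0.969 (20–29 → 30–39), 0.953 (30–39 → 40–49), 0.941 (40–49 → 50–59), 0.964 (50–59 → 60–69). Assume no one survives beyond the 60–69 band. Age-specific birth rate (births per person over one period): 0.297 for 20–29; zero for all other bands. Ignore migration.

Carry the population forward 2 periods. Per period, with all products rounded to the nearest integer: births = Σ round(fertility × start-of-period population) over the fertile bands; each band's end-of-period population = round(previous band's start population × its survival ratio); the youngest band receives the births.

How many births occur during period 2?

2720

[period 1]
Births: 21200 × 0.297 = 6296
10–19: 15600 × 0.95 = 14820
20–29: 9700 × 0.944 = 9157
30–39: 21200 × 0.969 = 20543
40–49: 3600 × 0.953 = 3431
50–59: 10400 × 0.941 = 9786
60–69: 21600 × 0.964 = 20822
Population now: 0–9=6296, 10–19=14820, 20–29=9157, 30–39=20543, 40–49=3431, 50–59=9786, 60–69=20822
[period 2]
Births: 9157 × 0.297 = 2720
10–19: 6296 × 0.95 = 5981
20–29: 14820 × 0.944 = 13990
30–39: 9157 × 0.969 = 8873
40–49: 20543 × 0.953 = 19577
50–59: 3431 × 0.941 = 3229
60–69: 9786 × 0.964 = 9434
Population now: 0–9=2720, 10–19=5981, 20–29=13990, 30–39=8873, 40–49=19577, 50–59=3229, 60–69=9434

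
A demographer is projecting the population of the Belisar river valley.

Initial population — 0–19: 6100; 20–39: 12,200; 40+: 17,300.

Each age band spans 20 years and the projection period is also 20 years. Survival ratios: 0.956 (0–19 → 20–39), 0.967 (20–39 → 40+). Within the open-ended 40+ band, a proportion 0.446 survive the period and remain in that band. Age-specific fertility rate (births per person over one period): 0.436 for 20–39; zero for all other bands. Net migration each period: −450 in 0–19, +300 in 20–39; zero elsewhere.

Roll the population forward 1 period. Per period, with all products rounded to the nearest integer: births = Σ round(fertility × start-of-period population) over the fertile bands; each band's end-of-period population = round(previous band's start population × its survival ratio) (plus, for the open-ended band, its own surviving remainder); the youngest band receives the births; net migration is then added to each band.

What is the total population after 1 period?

30514

Numbering the bands 1..3 from youngest to oldest:
— Period 1 —
Births: 12200 * 0.436 = 5319
Band 2: 6100 * 0.956 = 5832
Band 3: 12200 * 0.967 + 17300 * 0.446 = 11797 + 7716 = 19513
Net migration: Band 1 − 450 → 4869; Band 2 + 300 → 6132
Population now: 0–19=4869, 20–39=6132, 40+=19513
Total after period 1: 4869 + 6132 + 19513 = 30514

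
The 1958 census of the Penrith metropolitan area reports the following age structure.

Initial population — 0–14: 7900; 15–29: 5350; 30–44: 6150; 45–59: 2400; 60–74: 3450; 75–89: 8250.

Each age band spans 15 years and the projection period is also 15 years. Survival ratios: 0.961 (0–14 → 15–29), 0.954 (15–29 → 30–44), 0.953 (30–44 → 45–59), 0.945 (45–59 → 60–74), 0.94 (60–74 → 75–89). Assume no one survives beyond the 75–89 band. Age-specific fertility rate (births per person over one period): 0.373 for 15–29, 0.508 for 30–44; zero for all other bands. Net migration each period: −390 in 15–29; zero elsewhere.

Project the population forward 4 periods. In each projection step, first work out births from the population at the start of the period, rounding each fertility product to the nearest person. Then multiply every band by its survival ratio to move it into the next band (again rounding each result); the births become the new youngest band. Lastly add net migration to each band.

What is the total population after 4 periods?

(Groups numbered youngest = 1 to oldest = 6.)
After projecting period 1:
Births: 5350 × 0.373 = 1996, 6150 × 0.508 = 3124 → total 5120
Group 2: 7900 × 0.961 = 7592
Group 3: 5350 × 0.954 = 5104
Group 4: 6150 × 0.953 = 5861
Group 5: 2400 × 0.945 = 2268
Group 6: 3450 × 0.94 = 3243
Net migration: Group 2 − 390 → 7202
End of period: [5120, 7202, 5104, 5861, 2268, 3243]
After projecting period 2:
Births: 7202 × 0.373 = 2686, 5104 × 0.508 = 2593 → total 5279
Group 2: 5120 × 0.961 = 4920
Group 3: 7202 × 0.954 = 6871
Group 4: 5104 × 0.953 = 4864
Group 5: 5861 × 0.945 = 5539
Group 6: 2268 × 0.94 = 2132
Net migration: Group 2 − 390 → 4530
End of period: [5279, 4530, 6871, 4864, 5539, 2132]
After projecting period 3:
Births: 4530 × 0.373 = 1690, 6871 × 0.508 = 3490 → total 5180
Group 2: 5279 × 0.961 = 5073
Group 3: 4530 × 0.954 = 4322
Group 4: 6871 × 0.953 = 6548
Group 5: 4864 × 0.945 = 4596
Group 6: 5539 × 0.94 = 5207
Net migration: Group 2 − 390 → 4683
End of period: [5180, 4683, 4322, 6548, 4596, 5207]
After projecting period 4:
Births: 4683 × 0.373 = 1747, 4322 × 0.508 = 2196 → total 3943
Group 2: 5180 × 0.961 = 4978
Group 3: 4683 × 0.954 = 4468
Group 4: 4322 × 0.953 = 4119
Group 5: 6548 × 0.945 = 6188
Group 6: 4596 × 0.94 = 4320
Net migration: Group 2 − 390 → 4588
End of period: [3943, 4588, 4468, 4119, 6188, 4320]
Total after period 4: 3943 + 4588 + 4468 + 4119 + 6188 + 4320 = 27626

27626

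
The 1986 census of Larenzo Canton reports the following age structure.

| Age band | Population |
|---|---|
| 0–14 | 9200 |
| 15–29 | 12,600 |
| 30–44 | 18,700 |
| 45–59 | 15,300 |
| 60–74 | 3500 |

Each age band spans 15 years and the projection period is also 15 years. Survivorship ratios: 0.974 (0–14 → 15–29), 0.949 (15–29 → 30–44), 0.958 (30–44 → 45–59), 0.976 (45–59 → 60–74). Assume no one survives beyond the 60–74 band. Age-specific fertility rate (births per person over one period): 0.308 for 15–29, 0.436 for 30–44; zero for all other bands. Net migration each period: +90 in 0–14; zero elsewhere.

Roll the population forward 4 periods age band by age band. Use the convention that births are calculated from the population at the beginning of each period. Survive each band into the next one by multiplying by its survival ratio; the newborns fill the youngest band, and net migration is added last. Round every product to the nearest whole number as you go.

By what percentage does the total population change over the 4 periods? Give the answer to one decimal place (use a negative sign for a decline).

(Groups numbered youngest = 1 to oldest = 5.)
— Period 1 —
Births: 12600 * 0.308 = 3881  |  18700 * 0.436 = 8153 ⇒ total 12034
Group 2: 9200 * 0.974 = 8961
Group 3: 12600 * 0.949 = 11957
Group 4: 18700 * 0.958 = 17915
Group 5: 15300 * 0.976 = 14933
Net migration: Group 1 + 90 → 12124
End of period: [12124, 8961, 11957, 17915, 14933]
— Period 2 —
Births: 8961 * 0.308 = 2760  |  11957 * 0.436 = 5213 ⇒ total 7973
Group 2: 12124 * 0.974 = 11809
Group 3: 8961 * 0.949 = 8504
Group 4: 11957 * 0.958 = 11455
Group 5: 17915 * 0.976 = 17485
Net migration: Group 1 + 90 → 8063
End of period: [8063, 11809, 8504, 11455, 17485]
— Period 3 —
Births: 11809 * 0.308 = 3637  |  8504 * 0.436 = 3708 ⇒ total 7345
Group 2: 8063 * 0.974 = 7853
Group 3: 11809 * 0.949 = 11207
Group 4: 8504 * 0.958 = 8147
Group 5: 11455 * 0.976 = 11180
Net migration: Group 1 + 90 → 7435
End of period: [7435, 7853, 11207, 8147, 11180]
— Period 4 —
Births: 7853 * 0.308 = 2419  |  11207 * 0.436 = 4886 ⇒ total 7305
Group 2: 7435 * 0.974 = 7242
Group 3: 7853 * 0.949 = 7452
Group 4: 11207 * 0.958 = 10736
Group 5: 8147 * 0.976 = 7951
Net migration: Group 1 + 90 → 7395
End of period: [7395, 7242, 7452, 10736, 7951]
Total: 59300 → 40776; change = -18524; percentage change = -31.2%

-31.2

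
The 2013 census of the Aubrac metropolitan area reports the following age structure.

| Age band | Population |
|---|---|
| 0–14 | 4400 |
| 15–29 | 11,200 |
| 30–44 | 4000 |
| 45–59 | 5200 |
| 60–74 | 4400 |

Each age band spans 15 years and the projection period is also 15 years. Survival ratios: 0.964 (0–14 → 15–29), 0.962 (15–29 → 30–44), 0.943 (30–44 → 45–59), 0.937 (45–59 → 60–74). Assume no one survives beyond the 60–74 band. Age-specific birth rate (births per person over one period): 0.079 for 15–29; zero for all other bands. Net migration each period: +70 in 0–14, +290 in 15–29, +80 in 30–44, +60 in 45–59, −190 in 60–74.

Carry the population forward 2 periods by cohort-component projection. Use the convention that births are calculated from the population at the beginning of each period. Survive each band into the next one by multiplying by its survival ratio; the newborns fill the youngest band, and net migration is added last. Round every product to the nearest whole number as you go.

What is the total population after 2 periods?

19775

[period 1]
Births: 11200 × 0.079 = 885
15–29: 4400 × 0.964 = 4242
30–44: 11200 × 0.962 = 10774
45–59: 4000 × 0.943 = 3772
60–74: 5200 × 0.937 = 4872
Net migration: 0–14 + 70 → 955; 15–29 + 290 → 4532; 30–44 + 80 → 10854; 45–59 + 60 → 3832; 60–74 − 190 → 4682
→ [955, 4532, 10854, 3832, 4682]
[period 2]
Births: 4532 × 0.079 = 358
15–29: 955 × 0.964 = 921
30–44: 4532 × 0.962 = 4360
45–59: 10854 × 0.943 = 10235
60–74: 3832 × 0.937 = 3591
Net migration: 0–14 + 70 → 428; 15–29 + 290 → 1211; 30–44 + 80 → 4440; 45–59 + 60 → 10295; 60–74 − 190 → 3401
→ [428, 1211, 4440, 10295, 3401]
Total after period 2: 428 + 1211 + 4440 + 10295 + 3401 = 19775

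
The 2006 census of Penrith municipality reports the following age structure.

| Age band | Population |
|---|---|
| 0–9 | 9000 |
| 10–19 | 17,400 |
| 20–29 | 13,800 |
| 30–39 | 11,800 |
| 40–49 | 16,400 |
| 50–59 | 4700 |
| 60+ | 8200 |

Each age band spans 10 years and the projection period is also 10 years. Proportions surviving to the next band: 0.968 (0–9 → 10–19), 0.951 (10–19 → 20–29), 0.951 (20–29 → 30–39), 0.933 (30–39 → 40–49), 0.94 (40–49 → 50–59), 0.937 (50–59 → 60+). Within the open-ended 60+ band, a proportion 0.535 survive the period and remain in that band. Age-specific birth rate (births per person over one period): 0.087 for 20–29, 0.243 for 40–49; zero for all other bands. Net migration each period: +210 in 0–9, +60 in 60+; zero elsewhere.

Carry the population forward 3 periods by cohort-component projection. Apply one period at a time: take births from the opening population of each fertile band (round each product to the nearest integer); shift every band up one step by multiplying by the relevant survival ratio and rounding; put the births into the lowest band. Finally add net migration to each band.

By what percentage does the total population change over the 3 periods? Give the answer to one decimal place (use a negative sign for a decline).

Let band 1 be 0–9 through band 7 = 60+.
[period 1]
Births: 13800 × 0.087 = 1201 ; 16400 × 0.243 = 3985 → 5186
Band 2: 9000 × 0.968 = 8712
Band 3: 17400 × 0.951 = 16547
Band 4: 13800 × 0.951 = 13124
Band 5: 11800 × 0.933 = 11009
Band 6: 16400 × 0.94 = 15416
Band 7: 4700 × 0.937 + 8200 × 0.535 = 4404 + 4387 = 8791
Net migration: Band 1 + 210 → 5396; Band 7 + 60 → 8851
Giving 5396 / 8712 / 16547 / 13124 / 11009 / 15416 / 8851.
[period 2]
Births: 16547 × 0.087 = 1440 ; 11009 × 0.243 = 2675 → 4115
Band 2: 5396 × 0.968 = 5223
Band 3: 8712 × 0.951 = 8285
Band 4: 16547 × 0.951 = 15736
Band 5: 13124 × 0.933 = 12245
Band 6: 11009 × 0.94 = 10348
Band 7: 15416 × 0.937 + 8851 × 0.535 = 14445 + 4735 = 19180
Net migration: Band 1 + 210 → 4325; Band 7 + 60 → 19240
Giving 4325 / 5223 / 8285 / 15736 / 12245 / 10348 / 19240.
[period 3]
Births: 8285 × 0.087 = 721 ; 12245 × 0.243 = 2976 → 3697
Band 2: 4325 × 0.968 = 4187
Band 3: 5223 × 0.951 = 4967
Band 4: 8285 × 0.951 = 7879
Band 5: 15736 × 0.933 = 14682
Band 6: 12245 × 0.94 = 11510
Band 7: 10348 × 0.937 + 19240 × 0.535 = 9696 + 10293 = 19989
Net migration: Band 1 + 210 → 3907; Band 7 + 60 → 20049
Giving 3907 / 4187 / 4967 / 7879 / 14682 / 11510 / 20049.
Total: 81300 → 67181; change = -14119; percentage change = -17.4%

-17.4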